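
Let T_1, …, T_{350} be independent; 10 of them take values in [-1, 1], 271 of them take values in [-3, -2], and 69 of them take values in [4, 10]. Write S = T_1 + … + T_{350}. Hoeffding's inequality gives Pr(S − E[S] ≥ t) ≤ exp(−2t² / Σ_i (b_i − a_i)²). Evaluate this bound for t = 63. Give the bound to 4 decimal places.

0.0584

Σ(b_i − a_i)² = 10·2² + 271·1² + 69·6² = 2795.
Exponent = 2·63² / 2795 = 2.84007.
Bound = exp(−2.84007) = 0.05842.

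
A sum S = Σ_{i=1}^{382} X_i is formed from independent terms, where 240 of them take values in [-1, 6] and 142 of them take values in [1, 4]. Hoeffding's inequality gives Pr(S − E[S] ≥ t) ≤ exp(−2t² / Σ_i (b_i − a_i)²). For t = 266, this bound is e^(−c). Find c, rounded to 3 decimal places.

10.854

Σ(b_i − a_i)² = 240·7² + 142·3² = 13038.
c = 2t² / 13038 = 2·266² / 13038 = 10.8538.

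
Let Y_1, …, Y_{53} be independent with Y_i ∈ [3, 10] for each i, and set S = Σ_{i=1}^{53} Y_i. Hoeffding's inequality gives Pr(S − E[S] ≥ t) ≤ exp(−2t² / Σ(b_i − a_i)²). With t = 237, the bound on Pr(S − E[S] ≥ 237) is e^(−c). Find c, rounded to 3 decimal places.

Σ(b_i − a_i)² = 53·(7)² = 2597.
c = 2t²/2597 = 2·237²/2597 = 43.2568.

43.257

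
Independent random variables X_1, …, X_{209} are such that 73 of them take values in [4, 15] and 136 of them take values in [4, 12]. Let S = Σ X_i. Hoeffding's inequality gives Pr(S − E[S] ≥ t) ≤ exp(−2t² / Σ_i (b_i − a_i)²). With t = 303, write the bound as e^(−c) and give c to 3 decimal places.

10.470

Σ(b_i − a_i)² = 73·11² + 136·8² = 17537.
c = 2t² / 17537 = 2·303² / 17537 = 10.4703.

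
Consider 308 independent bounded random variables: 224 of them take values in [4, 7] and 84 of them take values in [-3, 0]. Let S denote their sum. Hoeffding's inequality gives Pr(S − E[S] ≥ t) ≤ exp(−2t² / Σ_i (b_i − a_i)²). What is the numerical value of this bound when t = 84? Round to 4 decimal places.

0.0062

Σ(b_i − a_i)² = 224·3² + 84·3² = 2772.
Exponent = 2·84² / 2772 = 5.09091.
Bound = exp(−5.09091) = 0.00615.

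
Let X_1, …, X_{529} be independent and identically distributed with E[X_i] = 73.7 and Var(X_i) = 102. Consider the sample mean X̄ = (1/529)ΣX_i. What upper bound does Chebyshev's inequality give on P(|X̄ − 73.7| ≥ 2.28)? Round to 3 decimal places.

0.037

Var(X̄) = Var(X_i)/n = 102/529 = 0.19282.
Chebyshev: P(|X̄ − 73.7| ≥ 2.28) ≤ Var(X̄)/(2.28)² = 102/(529·2.28²) = 0.0371.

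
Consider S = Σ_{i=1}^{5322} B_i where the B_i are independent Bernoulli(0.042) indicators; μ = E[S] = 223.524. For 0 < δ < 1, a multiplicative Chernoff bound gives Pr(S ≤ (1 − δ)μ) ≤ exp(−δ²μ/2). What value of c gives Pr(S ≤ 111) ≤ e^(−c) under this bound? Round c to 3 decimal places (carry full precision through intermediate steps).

28.323

Write 111 = (1 − δ)μ, so δ = 1 − 111/223.524 = 0.503409…
Then the exponent is δ²μ/2 = (μ − 111)²/(2μ) = 28.322799.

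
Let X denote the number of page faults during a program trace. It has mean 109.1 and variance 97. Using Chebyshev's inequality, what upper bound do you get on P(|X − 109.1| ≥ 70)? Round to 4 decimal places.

Chebyshev: P(|X − μ| ≥ t) ≤ Var(X)/t².
Bound = 97 / 4900 = 0.0198.

0.0198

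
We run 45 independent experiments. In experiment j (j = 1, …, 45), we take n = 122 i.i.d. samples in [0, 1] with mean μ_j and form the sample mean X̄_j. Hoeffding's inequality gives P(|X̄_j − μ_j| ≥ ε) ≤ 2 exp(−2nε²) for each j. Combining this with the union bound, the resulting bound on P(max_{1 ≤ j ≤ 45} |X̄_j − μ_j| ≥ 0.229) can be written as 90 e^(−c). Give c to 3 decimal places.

Union bound over the 45 events: P(max_{1 ≤ j ≤ 45} |X̄_j − μ_j| ≥ 0.229) ≤ 45·2·exp(−2nε²) = 90 exp(−2·122·0.229²).
So c = 2·122·0.229² = 12.7956.

12.796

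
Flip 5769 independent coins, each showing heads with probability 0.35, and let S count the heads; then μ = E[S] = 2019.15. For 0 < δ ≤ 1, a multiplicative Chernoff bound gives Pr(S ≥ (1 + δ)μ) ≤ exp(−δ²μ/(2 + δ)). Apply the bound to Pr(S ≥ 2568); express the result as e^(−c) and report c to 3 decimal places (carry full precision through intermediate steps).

65.670

Write 2568 = (1 + δ)μ, so δ = 2568/2019.15 − 1 = 0.2718223…
Then the exponent is δ²μ/(2 + δ) = (2568 − μ)² / (μ·(2 + δ)) = 65.669604.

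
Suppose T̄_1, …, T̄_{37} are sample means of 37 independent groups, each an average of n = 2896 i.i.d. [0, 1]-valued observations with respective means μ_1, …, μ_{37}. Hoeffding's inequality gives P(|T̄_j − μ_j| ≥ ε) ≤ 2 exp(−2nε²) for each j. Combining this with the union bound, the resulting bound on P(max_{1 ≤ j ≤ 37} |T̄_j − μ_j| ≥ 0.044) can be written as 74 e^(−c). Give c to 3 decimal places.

Union bound over the 37 events: P(max_{1 ≤ j ≤ 37} |T̄_j − μ_j| ≥ 0.044) ≤ 37·2·exp(−2nε²) = 74 exp(−2·2896·0.044²).
So c = 2·2896·0.044² = 11.2133.

11.213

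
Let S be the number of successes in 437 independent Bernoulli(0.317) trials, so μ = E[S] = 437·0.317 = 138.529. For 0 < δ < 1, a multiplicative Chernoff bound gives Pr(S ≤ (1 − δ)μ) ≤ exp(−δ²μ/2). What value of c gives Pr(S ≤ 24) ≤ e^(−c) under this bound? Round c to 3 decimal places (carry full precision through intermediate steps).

Write 24 = (1 − δ)μ, so δ = 1 − 24/138.529 = 0.8267511…
Then the exponent is δ²μ/2 = (μ − 24)²/(2μ) = 47.343487.

47.343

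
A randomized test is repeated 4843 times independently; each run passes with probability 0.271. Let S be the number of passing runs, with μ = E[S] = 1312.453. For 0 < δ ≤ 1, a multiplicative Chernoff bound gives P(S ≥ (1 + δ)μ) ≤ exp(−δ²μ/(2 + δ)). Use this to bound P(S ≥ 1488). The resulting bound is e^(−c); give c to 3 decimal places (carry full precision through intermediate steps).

Write 1488 = (1 + δ)μ, so δ = 1488/1312.453 − 1 = 0.1337549…
Then the exponent is δ²μ/(2 + δ) = (1488 − μ)² / (μ·(2 + δ)) = 11.004202.

11.004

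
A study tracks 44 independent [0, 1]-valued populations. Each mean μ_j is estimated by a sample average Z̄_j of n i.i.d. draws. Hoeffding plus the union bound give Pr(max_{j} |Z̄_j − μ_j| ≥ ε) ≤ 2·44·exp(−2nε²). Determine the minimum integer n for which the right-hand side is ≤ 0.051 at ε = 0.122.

Need 2·44·exp(−2nε²) ≤ 0.051, i.e. exp(−2nε²) ≤ 0.051/88.
So 2nε² ≥ ln(88/0.051) = 7.453266.
Hence n ≥ 7.453266/(2·0.122²) = 250.378.
The smallest integer n is 251.

251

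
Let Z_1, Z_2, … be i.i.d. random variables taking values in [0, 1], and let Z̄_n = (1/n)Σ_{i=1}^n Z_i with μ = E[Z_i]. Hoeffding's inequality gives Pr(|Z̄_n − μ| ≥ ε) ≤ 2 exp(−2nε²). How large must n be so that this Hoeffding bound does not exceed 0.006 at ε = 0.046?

1373

Require 2·exp(−2nε²) ≤ 0.006, i.e. 2nε² ≥ ln(2/0.006) = 5.809143.
So n ≥ 5.809143 / (2·0.046²) = 1372.671.
The smallest integer n is 1373.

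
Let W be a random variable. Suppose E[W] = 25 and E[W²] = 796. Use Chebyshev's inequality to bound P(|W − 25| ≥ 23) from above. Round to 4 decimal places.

0.3233

Var(W) = E[W²] − (E[W])² = 796 − 625 = 171.
Chebyshev's inequality: P(|W − μ| ≥ t) ≤ Var(W)/t² = 171/529 = 0.3233.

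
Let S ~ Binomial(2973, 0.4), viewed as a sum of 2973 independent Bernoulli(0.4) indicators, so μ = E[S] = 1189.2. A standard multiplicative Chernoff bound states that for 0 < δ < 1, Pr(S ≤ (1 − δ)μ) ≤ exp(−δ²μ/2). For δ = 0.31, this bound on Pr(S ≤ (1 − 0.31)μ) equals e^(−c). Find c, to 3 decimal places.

c = δ²μ/2 = 0.31²·1189.2/2 = 57.1411.

57.141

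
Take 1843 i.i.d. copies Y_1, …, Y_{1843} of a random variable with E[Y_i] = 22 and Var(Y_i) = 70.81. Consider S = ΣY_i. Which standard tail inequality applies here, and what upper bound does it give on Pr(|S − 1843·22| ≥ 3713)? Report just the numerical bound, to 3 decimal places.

With mean and variance of each term known, Chebyshev's inequality bounds the deviation of the sum (or sample mean).
Var(S) = n·Var(Y_i) = 1843·70.81 = 130502.83.
Chebyshev: Pr(|S − 1843·22| ≥ 3713) ≤ Var(S)/3713² = 130502.83/13786369 = 0.0095.

0.009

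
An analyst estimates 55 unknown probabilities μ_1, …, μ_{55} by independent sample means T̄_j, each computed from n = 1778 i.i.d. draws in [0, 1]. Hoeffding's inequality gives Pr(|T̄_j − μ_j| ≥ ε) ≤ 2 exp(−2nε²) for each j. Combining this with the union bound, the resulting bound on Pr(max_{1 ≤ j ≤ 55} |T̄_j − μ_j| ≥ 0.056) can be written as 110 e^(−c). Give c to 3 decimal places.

11.152

Union bound over the 55 events: Pr(max_{1 ≤ j ≤ 55} |T̄_j − μ_j| ≥ 0.056) ≤ 55·2·exp(−2nε²) = 110 exp(−2·1778·0.056²).
So c = 2·1778·0.056² = 11.1516.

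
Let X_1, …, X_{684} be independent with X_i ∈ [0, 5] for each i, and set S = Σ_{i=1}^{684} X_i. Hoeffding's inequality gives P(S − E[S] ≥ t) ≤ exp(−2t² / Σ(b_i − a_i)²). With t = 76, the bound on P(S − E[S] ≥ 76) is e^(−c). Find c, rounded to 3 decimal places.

Σ(b_i − a_i)² = 684·(5)² = 17100.
c = 2t²/17100 = 2·76²/17100 = 0.6756.

0.676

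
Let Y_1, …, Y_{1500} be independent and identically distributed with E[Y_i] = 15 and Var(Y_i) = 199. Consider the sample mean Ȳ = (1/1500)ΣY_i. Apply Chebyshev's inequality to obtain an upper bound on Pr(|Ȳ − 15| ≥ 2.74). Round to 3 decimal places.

Var(Ȳ) = Var(Y_i)/n = 199/1500 = 0.13267.
Chebyshev: Pr(|Ȳ − 15| ≥ 2.74) ≤ Var(Ȳ)/(2.74)² = 199/(1500·2.74²) = 0.0177.

0.018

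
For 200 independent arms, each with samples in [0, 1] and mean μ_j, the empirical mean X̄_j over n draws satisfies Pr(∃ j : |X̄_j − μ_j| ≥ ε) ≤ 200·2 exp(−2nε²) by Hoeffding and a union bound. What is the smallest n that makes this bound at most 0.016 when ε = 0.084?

718

Need 2·200·exp(−2nε²) ≤ 0.016, i.e. exp(−2nε²) ≤ 0.016/400.
So 2nε² ≥ ln(400/0.016) = 10.126631.
Hence n ≥ 10.126631/(2·0.084²) = 717.590.
The smallest integer n is 718.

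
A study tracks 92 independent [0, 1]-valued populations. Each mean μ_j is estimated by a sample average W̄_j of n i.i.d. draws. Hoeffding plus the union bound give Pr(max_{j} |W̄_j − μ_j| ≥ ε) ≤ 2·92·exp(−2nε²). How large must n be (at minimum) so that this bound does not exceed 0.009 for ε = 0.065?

Need 2·92·exp(−2nε²) ≤ 0.009, i.e. exp(−2nε²) ≤ 0.009/184.
So 2nε² ≥ ln(184/0.009) = 9.925466.
Hence n ≥ 9.925466/(2·0.065²) = 1174.611.
The smallest integer n is 1175.

1175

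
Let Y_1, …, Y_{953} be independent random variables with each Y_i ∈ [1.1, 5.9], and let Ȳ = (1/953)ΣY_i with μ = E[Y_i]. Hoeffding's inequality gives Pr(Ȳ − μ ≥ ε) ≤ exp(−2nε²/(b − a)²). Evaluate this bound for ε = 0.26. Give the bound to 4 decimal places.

Exponent: 2nε²/(b − a)² = 2·953·0.26² / 4.8² = 5.59226.
Bound = exp(−5.59226) = 0.00373.

0.0037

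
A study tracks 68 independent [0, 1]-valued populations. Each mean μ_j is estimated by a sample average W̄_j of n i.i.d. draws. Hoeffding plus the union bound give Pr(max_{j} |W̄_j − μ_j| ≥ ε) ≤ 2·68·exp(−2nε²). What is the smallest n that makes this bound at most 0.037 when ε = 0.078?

Need 2·68·exp(−2nε²) ≤ 0.037, i.e. exp(−2nε²) ≤ 0.037/136.
So 2nε² ≥ ln(136/0.037) = 8.209492.
Hence n ≥ 8.209492/(2·0.078²) = 674.679.
The smallest integer n is 675.

675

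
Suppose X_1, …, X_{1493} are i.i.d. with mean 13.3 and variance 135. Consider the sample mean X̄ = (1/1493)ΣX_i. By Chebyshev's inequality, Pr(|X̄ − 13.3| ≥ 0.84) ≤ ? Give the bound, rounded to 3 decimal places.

0.128

Var(X̄) = Var(X_i)/n = 135/1493 = 0.090422.
Chebyshev: Pr(|X̄ − 13.3| ≥ 0.84) ≤ Var(X̄)/(0.84)² = 135/(1493·0.84²) = 0.1281.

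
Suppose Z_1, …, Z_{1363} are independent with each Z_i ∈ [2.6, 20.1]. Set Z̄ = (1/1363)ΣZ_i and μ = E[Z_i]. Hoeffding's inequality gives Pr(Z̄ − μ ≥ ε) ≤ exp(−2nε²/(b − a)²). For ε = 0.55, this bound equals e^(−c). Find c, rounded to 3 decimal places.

c = 2nε²/(b − a)² = 2·1363·0.55² / 17.5² = 2.6926.

2.693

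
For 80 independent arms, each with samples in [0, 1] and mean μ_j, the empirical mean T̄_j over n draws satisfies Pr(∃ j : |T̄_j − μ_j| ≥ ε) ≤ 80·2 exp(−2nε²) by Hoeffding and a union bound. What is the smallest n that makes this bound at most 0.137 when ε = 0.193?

95

Need 2·80·exp(−2nε²) ≤ 0.137, i.e. exp(−2nε²) ≤ 0.137/160.
So 2nε² ≥ ln(160/0.137) = 7.062948.
Hence n ≥ 7.062948/(2·0.193²) = 94.807.
The smallest integer n is 95.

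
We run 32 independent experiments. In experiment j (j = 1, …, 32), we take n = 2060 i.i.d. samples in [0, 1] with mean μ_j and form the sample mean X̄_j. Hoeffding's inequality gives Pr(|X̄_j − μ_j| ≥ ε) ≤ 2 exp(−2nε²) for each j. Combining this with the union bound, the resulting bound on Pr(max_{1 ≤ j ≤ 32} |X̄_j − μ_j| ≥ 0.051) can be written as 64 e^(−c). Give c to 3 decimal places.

10.716

Union bound over the 32 events: Pr(max_{1 ≤ j ≤ 32} |X̄_j − μ_j| ≥ 0.051) ≤ 32·2·exp(−2nε²) = 64 exp(−2·2060·0.051²).
So c = 2·2060·0.051² = 10.7161.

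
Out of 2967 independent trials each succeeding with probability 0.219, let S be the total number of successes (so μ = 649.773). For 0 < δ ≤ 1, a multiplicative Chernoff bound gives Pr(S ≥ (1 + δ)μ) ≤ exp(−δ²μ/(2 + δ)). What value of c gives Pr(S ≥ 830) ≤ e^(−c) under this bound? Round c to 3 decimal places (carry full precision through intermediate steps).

Write 830 = (1 + δ)μ, so δ = 830/649.773 − 1 = 0.2773692…
Then the exponent is δ²μ/(2 + δ) = (830 − μ)² / (μ·(2 + δ)) = 21.950510.

21.951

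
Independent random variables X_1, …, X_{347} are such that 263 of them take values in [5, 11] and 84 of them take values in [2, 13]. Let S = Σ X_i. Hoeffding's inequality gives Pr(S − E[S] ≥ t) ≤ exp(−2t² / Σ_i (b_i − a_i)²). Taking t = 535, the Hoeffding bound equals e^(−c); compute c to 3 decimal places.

29.159

Σ(b_i − a_i)² = 263·6² + 84·11² = 19632.
c = 2t² / 19632 = 2·535² / 19632 = 29.1590.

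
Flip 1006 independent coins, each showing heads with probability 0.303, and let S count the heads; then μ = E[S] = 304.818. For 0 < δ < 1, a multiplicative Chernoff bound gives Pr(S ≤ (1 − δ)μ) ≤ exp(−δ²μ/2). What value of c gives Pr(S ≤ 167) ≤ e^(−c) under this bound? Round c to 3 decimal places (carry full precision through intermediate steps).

Write 167 = (1 − δ)μ, so δ = 1 − 167/304.818 = 0.4521321…
Then the exponent is δ²μ/2 = (μ − 167)²/(2μ) = 31.155970.

31.156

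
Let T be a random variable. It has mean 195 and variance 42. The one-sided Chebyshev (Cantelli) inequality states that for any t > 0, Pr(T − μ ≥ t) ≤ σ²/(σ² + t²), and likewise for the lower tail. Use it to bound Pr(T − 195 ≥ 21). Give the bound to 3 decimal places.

Here σ² = 42 and t = 21, so σ² + t² = 483.
Cantelli's bound: 42/483 = 0.0870.

0.087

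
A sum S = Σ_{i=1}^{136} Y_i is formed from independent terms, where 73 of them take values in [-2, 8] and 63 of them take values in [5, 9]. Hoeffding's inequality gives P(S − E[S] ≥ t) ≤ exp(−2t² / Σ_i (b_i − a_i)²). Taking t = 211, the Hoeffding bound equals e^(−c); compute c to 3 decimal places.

Σ(b_i − a_i)² = 73·10² + 63·4² = 8308.
c = 2t² / 8308 = 2·211² / 8308 = 10.7176.

10.718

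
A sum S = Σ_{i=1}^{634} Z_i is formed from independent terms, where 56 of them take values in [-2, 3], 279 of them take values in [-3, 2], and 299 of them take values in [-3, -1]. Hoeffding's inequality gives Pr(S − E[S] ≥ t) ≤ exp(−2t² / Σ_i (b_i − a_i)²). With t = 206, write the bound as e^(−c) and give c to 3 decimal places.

Σ(b_i − a_i)² = 56·5² + 279·5² + 299·2² = 9571.
c = 2t² / 9571 = 2·206² / 9571 = 8.8676.

8.868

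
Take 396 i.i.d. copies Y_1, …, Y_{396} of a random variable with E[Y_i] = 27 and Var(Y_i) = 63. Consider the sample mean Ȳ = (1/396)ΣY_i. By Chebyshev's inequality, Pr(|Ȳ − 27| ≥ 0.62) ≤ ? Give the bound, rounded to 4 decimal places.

0.4139

Var(Ȳ) = Var(Y_i)/n = 63/396 = 0.15909.
Chebyshev: Pr(|Ȳ − 27| ≥ 0.62) ≤ Var(Ȳ)/(0.62)² = 63/(396·0.62²) = 0.4139.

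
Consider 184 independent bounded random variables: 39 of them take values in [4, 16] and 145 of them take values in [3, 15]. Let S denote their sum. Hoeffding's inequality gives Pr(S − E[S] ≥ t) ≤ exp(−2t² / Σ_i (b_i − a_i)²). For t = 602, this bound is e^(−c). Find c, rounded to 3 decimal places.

Σ(b_i − a_i)² = 39·12² + 145·12² = 26496.
c = 2t² / 26496 = 2·602² / 26496 = 27.3554.

27.355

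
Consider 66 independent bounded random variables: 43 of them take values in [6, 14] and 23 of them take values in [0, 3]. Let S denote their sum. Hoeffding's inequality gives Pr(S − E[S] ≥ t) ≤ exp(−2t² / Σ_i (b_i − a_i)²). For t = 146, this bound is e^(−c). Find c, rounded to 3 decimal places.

14.408

Σ(b_i − a_i)² = 43·8² + 23·3² = 2959.
c = 2t² / 2959 = 2·146² / 2959 = 14.4076.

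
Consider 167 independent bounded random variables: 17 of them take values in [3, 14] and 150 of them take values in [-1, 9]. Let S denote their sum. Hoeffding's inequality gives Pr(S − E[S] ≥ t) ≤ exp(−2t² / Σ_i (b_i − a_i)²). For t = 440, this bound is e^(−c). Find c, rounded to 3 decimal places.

Σ(b_i − a_i)² = 17·11² + 150·10² = 17057.
c = 2t² / 17057 = 2·440² / 17057 = 22.7004.

22.700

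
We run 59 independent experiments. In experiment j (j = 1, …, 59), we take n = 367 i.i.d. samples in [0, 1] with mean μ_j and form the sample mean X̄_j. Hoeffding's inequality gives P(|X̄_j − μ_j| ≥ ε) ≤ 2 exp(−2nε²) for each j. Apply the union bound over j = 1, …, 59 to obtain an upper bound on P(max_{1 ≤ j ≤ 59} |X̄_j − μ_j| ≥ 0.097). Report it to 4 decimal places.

Per-experiment Hoeffding bound: 2·exp(−2·367·0.097²) = 2·exp(−6.90621) = 0.0020031.
Union bound over 59 events: 59·0.0020031 = 0.11818.

0.1182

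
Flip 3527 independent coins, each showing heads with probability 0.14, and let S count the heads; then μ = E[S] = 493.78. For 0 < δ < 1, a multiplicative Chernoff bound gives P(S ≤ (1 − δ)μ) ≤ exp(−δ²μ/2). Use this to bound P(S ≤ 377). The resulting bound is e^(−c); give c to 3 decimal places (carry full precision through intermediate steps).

13.809

Write 377 = (1 − δ)μ, so δ = 1 − 377/493.78 = 0.2365021…
Then the exponent is δ²μ/2 = (μ − 377)²/(2μ) = 13.809357.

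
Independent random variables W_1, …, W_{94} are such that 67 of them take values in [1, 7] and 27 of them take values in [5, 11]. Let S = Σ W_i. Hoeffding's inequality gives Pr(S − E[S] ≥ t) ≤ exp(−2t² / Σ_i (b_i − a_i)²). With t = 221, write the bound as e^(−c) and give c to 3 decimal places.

28.866

Σ(b_i − a_i)² = 67·6² + 27·6² = 3384.
c = 2t² / 3384 = 2·221² / 3384 = 28.8658.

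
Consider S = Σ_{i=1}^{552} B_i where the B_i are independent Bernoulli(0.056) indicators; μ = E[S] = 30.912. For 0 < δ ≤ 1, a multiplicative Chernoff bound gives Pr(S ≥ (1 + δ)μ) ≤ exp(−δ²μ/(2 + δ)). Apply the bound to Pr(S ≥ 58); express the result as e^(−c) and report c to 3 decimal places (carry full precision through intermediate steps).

8.253

Write 58 = (1 + δ)μ, so δ = 58/30.912 − 1 = 0.876294…
Then the exponent is δ²μ/(2 + δ) = (58 − μ)² / (μ·(2 + δ)) = 8.252651.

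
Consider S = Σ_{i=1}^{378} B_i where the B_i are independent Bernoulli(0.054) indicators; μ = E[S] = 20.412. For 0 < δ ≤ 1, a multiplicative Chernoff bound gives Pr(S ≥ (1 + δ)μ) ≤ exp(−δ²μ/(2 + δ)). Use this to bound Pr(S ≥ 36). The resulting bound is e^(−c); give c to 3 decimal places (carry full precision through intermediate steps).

4.307

Write 36 = (1 + δ)μ, so δ = 36/20.412 − 1 = 0.7636684…
Then the exponent is δ²μ/(2 + δ) = (36 − μ)² / (μ·(2 + δ)) = 4.307341.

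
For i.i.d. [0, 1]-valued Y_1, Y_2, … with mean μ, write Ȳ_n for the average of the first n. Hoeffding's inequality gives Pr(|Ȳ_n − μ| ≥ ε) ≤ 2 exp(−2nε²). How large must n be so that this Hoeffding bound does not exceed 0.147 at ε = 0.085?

Require 2·exp(−2nε²) ≤ 0.147, i.e. 2nε² ≥ ln(2/0.147) = 2.610470.
So n ≥ 2.610470 / (2·0.085²) = 180.655.
The smallest integer n is 181.

181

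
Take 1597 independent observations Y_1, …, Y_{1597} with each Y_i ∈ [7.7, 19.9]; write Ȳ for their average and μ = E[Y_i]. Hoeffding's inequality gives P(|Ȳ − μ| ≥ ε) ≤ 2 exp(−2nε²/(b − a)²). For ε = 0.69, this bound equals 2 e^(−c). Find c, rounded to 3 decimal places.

c = 2nε²/(b − a)² = 2·1597·0.69² / 12.2² = 10.2168.

10.217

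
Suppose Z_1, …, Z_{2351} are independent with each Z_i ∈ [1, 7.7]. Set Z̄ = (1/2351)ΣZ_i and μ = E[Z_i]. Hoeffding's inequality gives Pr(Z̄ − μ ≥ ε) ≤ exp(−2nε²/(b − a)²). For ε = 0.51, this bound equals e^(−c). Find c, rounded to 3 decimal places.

c = 2nε²/(b − a)² = 2·2351·0.51² / 6.7² = 27.2442.

27.244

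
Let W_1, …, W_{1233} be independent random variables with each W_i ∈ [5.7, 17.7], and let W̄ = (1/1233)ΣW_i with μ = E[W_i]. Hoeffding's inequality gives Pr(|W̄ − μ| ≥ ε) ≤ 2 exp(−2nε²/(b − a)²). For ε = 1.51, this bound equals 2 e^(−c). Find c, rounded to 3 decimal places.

39.047

c = 2nε²/(b − a)² = 2·1233·1.51² / 12² = 39.0467.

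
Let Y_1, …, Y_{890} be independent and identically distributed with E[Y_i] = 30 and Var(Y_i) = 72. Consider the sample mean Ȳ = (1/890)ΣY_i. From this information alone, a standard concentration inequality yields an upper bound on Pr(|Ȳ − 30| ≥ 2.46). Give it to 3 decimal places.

0.013

With mean and variance of each term known, Chebyshev's inequality bounds the deviation of the sum (or sample mean).
Var(Ȳ) = Var(Y_i)/n = 72/890 = 0.080899.
Chebyshev: Pr(|Ȳ − 30| ≥ 2.46) ≤ Var(Ȳ)/(2.46)² = 72/(890·2.46²) = 0.0134.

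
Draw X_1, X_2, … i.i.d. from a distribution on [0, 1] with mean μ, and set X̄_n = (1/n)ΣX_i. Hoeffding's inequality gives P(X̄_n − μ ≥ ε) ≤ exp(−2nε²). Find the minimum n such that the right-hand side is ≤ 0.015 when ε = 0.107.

184

Require exp(−2nε²) ≤ 0.015, i.e. 2nε² ≥ ln(1/0.015) = 4.199705.
So n ≥ 4.199705 / (2·0.107²) = 183.409.
The smallest integer n is 184.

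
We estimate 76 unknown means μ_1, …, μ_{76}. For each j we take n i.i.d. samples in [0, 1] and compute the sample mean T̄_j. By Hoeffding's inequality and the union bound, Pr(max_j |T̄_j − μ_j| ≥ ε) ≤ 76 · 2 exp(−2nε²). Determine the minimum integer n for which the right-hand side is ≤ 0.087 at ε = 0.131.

218

Need 2·76·exp(−2nε²) ≤ 0.087, i.e. exp(−2nε²) ≤ 0.087/152.
So 2nε² ≥ ln(152/0.087) = 7.465728.
Hence n ≥ 7.465728/(2·0.131²) = 217.520.
The smallest integer n is 218.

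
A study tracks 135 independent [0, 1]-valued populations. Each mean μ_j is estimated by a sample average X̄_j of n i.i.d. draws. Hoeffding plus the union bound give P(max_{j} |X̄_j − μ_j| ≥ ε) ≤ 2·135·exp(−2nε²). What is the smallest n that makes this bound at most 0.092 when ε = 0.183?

Need 2·135·exp(−2nε²) ≤ 0.092, i.e. exp(−2nε²) ≤ 0.092/270.
So 2nε² ≥ ln(270/0.092) = 7.984389.
Hence n ≥ 7.984389/(2·0.183²) = 119.209.
The smallest integer n is 120.

120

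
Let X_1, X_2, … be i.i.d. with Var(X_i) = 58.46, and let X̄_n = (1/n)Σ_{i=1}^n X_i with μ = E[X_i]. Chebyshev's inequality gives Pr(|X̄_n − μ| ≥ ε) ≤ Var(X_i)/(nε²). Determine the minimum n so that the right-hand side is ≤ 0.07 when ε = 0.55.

2761

Require 58.46/(n·0.55²) ≤ 0.07, i.e. n ≥ 58.46/(0.07·0.55²) = 2760.803.
The smallest integer n is 2761.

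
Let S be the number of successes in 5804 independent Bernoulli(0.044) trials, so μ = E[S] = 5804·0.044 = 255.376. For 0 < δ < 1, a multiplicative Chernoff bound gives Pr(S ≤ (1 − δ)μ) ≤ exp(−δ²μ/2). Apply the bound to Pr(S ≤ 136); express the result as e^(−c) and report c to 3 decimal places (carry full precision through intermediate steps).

Write 136 = (1 − δ)μ, so δ = 1 − 136/255.376 = 0.4674519…
Then the exponent is δ²μ/2 = (μ − 136)²/(2μ) = 27.901270.

27.901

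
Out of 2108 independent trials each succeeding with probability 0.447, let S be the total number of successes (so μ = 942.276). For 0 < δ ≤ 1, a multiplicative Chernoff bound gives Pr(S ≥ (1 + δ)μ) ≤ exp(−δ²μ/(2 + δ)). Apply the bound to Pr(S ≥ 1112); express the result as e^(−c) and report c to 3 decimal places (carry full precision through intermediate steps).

14.023

Write 1112 = (1 + δ)μ, so δ = 1112/942.276 − 1 = 0.1801213…
Then the exponent is δ²μ/(2 + δ) = (1112 − μ)² / (μ·(2 + δ)) = 14.022573.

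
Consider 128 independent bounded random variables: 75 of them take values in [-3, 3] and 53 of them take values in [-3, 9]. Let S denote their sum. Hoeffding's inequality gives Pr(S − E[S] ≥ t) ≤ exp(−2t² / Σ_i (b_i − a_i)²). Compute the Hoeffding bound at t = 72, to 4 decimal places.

Σ(b_i − a_i)² = 75·6² + 53·12² = 10332.
Exponent = 2·72² / 10332 = 1.00348.
Bound = exp(−1.00348) = 0.36660.

0.3666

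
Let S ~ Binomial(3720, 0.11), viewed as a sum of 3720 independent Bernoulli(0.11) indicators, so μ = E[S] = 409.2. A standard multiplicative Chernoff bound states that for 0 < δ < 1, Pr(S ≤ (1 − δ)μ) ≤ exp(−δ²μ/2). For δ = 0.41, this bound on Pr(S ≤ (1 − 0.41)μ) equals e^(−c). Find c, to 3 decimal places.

c = δ²μ/2 = 0.41²·409.2/2 = 34.3933.

34.393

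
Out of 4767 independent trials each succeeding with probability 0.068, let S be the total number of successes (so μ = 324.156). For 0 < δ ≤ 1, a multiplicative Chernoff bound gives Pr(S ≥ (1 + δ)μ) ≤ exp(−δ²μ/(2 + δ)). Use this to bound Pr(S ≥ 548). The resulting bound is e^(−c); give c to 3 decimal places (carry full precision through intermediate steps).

57.451

Write 548 = (1 + δ)μ, so δ = 548/324.156 − 1 = 0.6905441…
Then the exponent is δ²μ/(2 + δ) = (548 − μ)² / (μ·(2 + δ)) = 57.450888.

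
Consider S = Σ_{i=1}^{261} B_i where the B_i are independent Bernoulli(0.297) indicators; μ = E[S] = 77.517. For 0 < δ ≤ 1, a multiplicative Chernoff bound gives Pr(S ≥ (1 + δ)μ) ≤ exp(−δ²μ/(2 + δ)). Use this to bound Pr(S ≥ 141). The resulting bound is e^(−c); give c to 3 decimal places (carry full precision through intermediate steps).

18.443

Write 141 = (1 + δ)μ, so δ = 141/77.517 − 1 = 0.8189558…
Then the exponent is δ²μ/(2 + δ) = (141 − μ)² / (μ·(2 + δ)) = 18.442919.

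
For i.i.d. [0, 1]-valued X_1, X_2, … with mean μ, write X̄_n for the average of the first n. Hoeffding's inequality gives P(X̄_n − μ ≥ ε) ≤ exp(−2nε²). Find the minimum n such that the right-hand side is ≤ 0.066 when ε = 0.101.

Require exp(−2nε²) ≤ 0.066, i.e. 2nε² ≥ ln(1/0.066) = 2.718101.
So n ≥ 2.718101 / (2·0.101²) = 133.227.
The smallest integer n is 134.

134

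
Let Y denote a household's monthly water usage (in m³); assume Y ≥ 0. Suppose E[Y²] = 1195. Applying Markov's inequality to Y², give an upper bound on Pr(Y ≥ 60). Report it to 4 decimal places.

Since Y ≥ 0, the event {Y ≥ 60} is the same as {Y² ≥ 3600}.
Markov's inequality applied to Y² gives Pr(Y² ≥ 3600) ≤ E[Y²]/3600 = 1195/3600 = 0.3319.

0.3319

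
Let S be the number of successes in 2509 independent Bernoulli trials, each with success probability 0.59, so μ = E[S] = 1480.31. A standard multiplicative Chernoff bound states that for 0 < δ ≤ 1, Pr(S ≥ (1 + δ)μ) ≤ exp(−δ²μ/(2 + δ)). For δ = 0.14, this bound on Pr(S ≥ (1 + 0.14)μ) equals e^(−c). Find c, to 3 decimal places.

13.558

c = δ²μ/(2 + δ) = 0.14²·1480.31/(2 + 0.14) = 13.5580.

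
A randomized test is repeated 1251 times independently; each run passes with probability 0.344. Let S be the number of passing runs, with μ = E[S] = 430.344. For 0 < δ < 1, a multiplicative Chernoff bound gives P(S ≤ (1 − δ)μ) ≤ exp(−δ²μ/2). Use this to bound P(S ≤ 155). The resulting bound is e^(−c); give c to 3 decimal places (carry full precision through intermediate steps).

Write 155 = (1 − δ)μ, so δ = 1 − 155/430.344 = 0.639823…
Then the exponent is δ²μ/2 = (μ − 155)²/(2μ) = 88.085716.

88.086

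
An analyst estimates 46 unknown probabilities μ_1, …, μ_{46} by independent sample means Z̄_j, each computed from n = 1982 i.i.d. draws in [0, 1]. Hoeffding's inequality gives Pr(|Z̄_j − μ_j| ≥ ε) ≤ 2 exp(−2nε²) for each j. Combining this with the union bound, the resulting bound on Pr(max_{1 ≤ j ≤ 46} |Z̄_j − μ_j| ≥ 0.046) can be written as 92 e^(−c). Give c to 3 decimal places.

8.388

Union bound over the 46 events: Pr(max_{1 ≤ j ≤ 46} |Z̄_j − μ_j| ≥ 0.046) ≤ 46·2·exp(−2nε²) = 92 exp(−2·1982·0.046²).
So c = 2·1982·0.046² = 8.3878.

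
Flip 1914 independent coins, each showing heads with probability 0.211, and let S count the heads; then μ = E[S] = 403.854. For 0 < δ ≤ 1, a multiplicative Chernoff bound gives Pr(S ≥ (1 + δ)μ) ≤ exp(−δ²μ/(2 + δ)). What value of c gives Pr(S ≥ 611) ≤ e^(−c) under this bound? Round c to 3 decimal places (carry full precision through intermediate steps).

Write 611 = (1 + δ)μ, so δ = 611/403.854 − 1 = 0.512923…
Then the exponent is δ²μ/(2 + δ) = (611 − μ)² / (μ·(2 + δ)) = 42.281417.

42.281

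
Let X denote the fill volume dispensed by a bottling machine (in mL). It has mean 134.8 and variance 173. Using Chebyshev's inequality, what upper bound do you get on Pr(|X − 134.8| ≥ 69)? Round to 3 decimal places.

0.036

Chebyshev: Pr(|X − μ| ≥ t) ≤ Var(X)/t².
Bound = 173 / 4761 = 0.0363.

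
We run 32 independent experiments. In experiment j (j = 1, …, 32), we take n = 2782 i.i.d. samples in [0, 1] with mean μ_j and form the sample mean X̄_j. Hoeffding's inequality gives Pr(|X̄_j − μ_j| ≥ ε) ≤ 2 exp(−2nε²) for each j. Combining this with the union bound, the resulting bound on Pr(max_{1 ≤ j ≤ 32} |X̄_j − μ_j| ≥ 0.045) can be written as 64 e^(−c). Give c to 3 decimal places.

Union bound over the 32 events: Pr(max_{1 ≤ j ≤ 32} |X̄_j − μ_j| ≥ 0.045) ≤ 32·2·exp(−2nε²) = 64 exp(−2·2782·0.045²).
So c = 2·2782·0.045² = 11.2671.

11.267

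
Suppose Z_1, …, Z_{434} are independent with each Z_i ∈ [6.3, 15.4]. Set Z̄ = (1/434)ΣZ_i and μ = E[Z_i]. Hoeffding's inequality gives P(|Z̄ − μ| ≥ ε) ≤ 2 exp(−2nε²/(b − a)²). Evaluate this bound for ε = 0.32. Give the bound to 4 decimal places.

0.6837

Exponent: 2nε²/(b − a)² = 2·434·0.32² / 9.1² = 1.07334.
Bound = 2·exp(−1.07334) = 0.68373.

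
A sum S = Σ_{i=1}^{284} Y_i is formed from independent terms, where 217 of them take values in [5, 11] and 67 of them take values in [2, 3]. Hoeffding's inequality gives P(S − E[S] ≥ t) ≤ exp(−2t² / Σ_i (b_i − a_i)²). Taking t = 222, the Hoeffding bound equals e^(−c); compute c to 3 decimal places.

Σ(b_i − a_i)² = 217·6² + 67·1² = 7879.
c = 2t² / 7879 = 2·222² / 7879 = 12.5102.

12.510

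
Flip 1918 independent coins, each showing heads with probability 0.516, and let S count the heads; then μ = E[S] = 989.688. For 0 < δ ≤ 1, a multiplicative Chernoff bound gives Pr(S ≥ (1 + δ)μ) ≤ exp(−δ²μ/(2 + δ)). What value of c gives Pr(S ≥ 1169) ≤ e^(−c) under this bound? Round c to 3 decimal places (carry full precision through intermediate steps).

14.895

Write 1169 = (1 + δ)μ, so δ = 1169/989.688 − 1 = 0.1811803…
Then the exponent is δ²μ/(2 + δ) = (1169 − μ)² / (μ·(2 + δ)) = 14.894600.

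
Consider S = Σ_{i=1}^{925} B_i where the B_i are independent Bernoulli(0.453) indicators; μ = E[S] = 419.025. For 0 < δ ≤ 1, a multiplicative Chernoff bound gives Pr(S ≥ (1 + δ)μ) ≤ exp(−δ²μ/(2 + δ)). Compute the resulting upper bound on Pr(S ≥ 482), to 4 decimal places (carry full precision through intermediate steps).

0.0123

Write 482 = (1 + δ)μ, so δ = 482/419.025 − 1 = 0.1502894…
Then the exponent is δ²μ/(2 + δ) = (482 − μ)² / (μ·(2 + δ)) = 4.401488.
Bound = exp(−4.401488) = 0.01226.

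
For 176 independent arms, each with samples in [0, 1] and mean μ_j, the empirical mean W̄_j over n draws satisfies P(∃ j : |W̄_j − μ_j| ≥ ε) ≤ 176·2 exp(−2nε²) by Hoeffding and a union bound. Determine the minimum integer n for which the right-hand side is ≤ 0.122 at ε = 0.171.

Need 2·176·exp(−2nε²) ≤ 0.122, i.e. exp(−2nε²) ≤ 0.122/352.
So 2nε² ≥ ln(352/0.122) = 7.967365.
Hence n ≥ 7.967365/(2·0.171²) = 136.236.
The smallest integer n is 137.

137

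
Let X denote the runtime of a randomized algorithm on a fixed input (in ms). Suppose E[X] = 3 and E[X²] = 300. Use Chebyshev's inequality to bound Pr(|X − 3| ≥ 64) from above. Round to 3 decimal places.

0.071

Var(X) = E[X²] − (E[X])² = 300 − 9 = 291.
Chebyshev's inequality: Pr(|X − μ| ≥ t) ≤ Var(X)/t² = 291/4096 = 0.0710.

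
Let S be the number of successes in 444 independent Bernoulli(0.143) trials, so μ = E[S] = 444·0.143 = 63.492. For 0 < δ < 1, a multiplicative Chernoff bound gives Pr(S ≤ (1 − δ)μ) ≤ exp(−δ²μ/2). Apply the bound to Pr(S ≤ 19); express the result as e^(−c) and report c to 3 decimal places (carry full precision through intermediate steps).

Write 19 = (1 − δ)μ, so δ = 1 − 19/63.492 = 0.7007497…
Then the exponent is δ²μ/2 = (μ − 19)²/(2μ) = 15.588878.

15.589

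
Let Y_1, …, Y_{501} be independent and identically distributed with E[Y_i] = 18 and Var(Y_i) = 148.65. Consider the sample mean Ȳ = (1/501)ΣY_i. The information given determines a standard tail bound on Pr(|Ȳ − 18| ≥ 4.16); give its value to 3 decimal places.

0.017

With mean and variance of each term known, Chebyshev's inequality bounds the deviation of the sum (or sample mean).
Var(Ȳ) = Var(Y_i)/n = 148.65/501 = 0.29671.
Chebyshev: Pr(|Ȳ − 18| ≥ 4.16) ≤ Var(Ȳ)/(4.16)² = 148.65/(501·4.16²) = 0.0171.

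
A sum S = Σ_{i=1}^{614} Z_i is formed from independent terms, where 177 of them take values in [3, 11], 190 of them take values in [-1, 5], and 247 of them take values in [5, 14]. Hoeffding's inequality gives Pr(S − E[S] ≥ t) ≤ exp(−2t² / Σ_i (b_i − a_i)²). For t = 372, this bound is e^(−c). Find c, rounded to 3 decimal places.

7.250

Σ(b_i − a_i)² = 177·8² + 190·6² + 247·9² = 38175.
c = 2t² / 38175 = 2·372² / 38175 = 7.2500.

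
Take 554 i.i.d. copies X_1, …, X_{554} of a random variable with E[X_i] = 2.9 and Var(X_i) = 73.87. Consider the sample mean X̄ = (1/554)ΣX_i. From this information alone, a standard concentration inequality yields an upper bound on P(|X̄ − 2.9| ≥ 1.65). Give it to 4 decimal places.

With mean and variance of each term known, Chebyshev's inequality bounds the deviation of the sum (or sample mean).
Var(X̄) = Var(X_i)/n = 73.87/554 = 0.13334.
Chebyshev: P(|X̄ − 2.9| ≥ 1.65) ≤ Var(X̄)/(1.65)² = 73.87/(554·1.65²) = 0.0490.

0.0490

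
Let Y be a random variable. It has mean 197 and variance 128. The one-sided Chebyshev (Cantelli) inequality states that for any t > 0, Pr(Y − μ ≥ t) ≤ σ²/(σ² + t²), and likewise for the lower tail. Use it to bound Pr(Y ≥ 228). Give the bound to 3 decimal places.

Here σ² = 128 and t = 31, so σ² + t² = 1089.
Cantelli's bound: 128/1089 = 0.1175.

0.118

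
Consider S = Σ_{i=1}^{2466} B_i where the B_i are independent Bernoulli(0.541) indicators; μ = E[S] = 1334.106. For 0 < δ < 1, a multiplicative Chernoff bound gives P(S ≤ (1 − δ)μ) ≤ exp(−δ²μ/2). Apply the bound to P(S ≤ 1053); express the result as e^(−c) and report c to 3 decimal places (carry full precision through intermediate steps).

29.616

Write 1053 = (1 − δ)μ, so δ = 1 − 1053/1334.106 = 0.2107074…
Then the exponent is δ²μ/2 = (μ − 1053)²/(2μ) = 29.615556.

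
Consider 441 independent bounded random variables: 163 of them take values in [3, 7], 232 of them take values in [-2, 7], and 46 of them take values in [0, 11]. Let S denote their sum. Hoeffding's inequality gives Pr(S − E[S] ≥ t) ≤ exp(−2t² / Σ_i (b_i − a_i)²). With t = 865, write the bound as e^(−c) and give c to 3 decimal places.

Σ(b_i − a_i)² = 163·4² + 232·9² + 46·11² = 26966.
c = 2t² / 26966 = 2·865² / 26966 = 55.4940.

55.494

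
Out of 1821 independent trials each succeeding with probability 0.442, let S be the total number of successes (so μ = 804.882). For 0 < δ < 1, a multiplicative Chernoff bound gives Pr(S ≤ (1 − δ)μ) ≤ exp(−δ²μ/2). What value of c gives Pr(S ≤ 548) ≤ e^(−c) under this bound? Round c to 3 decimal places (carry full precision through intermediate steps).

Write 548 = (1 − δ)μ, so δ = 1 − 548/804.882 = 0.3191549…
Then the exponent is δ²μ/2 = (μ − 548)²/(2μ) = 40.992569.

40.993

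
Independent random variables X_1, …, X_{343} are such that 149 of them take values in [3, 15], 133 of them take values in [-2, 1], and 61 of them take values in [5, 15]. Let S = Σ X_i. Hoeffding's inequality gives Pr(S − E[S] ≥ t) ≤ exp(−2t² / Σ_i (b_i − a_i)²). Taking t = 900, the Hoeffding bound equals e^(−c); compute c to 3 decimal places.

Σ(b_i − a_i)² = 149·12² + 133·3² + 61·10² = 28753.
c = 2t² / 28753 = 2·900² / 28753 = 56.3419.

56.342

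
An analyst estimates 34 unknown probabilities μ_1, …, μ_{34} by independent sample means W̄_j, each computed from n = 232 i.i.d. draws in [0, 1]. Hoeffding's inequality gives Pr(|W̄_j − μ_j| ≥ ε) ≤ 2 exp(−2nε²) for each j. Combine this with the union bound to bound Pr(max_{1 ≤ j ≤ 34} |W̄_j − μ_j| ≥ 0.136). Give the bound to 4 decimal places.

Per-experiment Hoeffding bound: 2·exp(−2·232·0.136²) = 2·exp(−8.58214) = 0.00037485.
Union bound over 34 events: 34·0.00037485 = 0.01274.

0.0127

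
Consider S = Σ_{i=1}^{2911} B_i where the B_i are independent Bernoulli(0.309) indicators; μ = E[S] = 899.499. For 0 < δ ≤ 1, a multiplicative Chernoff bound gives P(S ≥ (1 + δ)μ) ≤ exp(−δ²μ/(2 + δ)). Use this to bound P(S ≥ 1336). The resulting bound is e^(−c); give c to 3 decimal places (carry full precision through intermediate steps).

85.231

Write 1336 = (1 + δ)μ, so δ = 1336/899.499 − 1 = 0.4852712…
Then the exponent is δ²μ/(2 + δ) = (1336 − μ)² / (μ·(2 + δ)) = 85.230690.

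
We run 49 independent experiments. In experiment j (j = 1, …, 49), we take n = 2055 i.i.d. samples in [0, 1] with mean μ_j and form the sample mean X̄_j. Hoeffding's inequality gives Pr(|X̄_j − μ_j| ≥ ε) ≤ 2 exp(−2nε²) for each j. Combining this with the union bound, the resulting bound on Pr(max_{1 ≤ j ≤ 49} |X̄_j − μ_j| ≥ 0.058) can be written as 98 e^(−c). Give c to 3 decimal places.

13.826

Union bound over the 49 events: Pr(max_{1 ≤ j ≤ 49} |X̄_j − μ_j| ≥ 0.058) ≤ 49·2·exp(−2nε²) = 98 exp(−2·2055·0.058²).
So c = 2·2055·0.058² = 13.8260.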